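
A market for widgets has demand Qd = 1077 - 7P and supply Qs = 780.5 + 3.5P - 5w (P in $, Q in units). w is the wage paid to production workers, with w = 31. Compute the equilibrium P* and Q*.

With w = 31, supply is Qs = 625.5 + 3.5P.
Set Qd = Qs: 1077 - 7P = 625.5 + 3.5P, so 451.5 = 10.5P and P* = 43.
Plugging P* into demand: Q* = 1077 - 7(43) = 776.

P* = 43, Q* = 776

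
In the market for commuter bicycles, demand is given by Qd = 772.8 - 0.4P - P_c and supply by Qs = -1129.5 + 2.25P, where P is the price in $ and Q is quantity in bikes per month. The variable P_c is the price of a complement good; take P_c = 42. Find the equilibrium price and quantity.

P* = 702, Q* = 450

With P_c = 42, demand is Qd = 730.8 - 0.4P.
At equilibrium Qd = Qs, so 730.8 - 0.4P = -1129.5 + 2.25P; collecting terms, 1860.3 = 2.65P and P* = 702.
Plugging P* into demand: Q* = 730.8 - 0.4(702) = 450.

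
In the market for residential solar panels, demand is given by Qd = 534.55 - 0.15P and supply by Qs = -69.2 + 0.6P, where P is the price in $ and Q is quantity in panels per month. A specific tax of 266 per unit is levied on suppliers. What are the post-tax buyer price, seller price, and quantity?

P_b = 1017.8, P_s = 751.8, Q = 381.88

With a tax of 266 on suppliers, they supply based on the net price P_s = P_b - 266, so Qs = -228.8 + 0.6P_b.
Set Qd = Qs: 534.55 - 0.15P_b = -228.8 + 0.6P_b, so 763.35 = 0.75P_b and P_b = 1017.8.
So P_s = 751.8 and the quantity traded is Q = 534.55 - 0.15(1017.8) = 381.88.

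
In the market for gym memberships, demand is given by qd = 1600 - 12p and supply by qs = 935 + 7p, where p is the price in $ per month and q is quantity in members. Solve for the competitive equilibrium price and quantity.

p* = 35, q* = 1180

At equilibrium qd = qs, so 1600 - 12p = 935 + 7p; collecting terms, 665 = 19p and p* = 35.
Then q* = 1600 - 12(35) = 1180.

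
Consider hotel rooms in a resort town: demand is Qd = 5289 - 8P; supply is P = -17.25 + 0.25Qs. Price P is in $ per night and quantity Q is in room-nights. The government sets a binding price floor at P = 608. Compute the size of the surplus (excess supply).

Rewriting in direct form: Qs = 69 + 4P.
Evaluating both curves at the floor price 608 gives Qd = 425, Qs = 2501.
Surplus = Qs - Qd = 2501 - 425 = 2076.

Surplus = 2076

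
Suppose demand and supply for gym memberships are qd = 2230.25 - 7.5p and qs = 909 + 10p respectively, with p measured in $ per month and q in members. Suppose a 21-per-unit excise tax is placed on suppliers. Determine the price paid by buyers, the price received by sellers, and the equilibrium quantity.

p_b = 87.5, p_s = 66.5, q = 1574

The tax drives a wedge p_b - p_s = 21. Substituting p_s = p_b - 21 into supply: qs = 699 + 10p_b.
Equate demand and the shifted supply: 2230.25 - 7.5p_b = 699 + 10p_b, giving 17.5p_b = 1531.25, so p_b = 87.5.
Then p_s = 87.5 - 21 = 66.5 and q = 2230.25 - 7.5(87.5) = 1574.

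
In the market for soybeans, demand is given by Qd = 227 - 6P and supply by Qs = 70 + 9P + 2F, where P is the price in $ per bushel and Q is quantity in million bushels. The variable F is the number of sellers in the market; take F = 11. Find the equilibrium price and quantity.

P* = 9, Q* = 173

With F = 11, supply is Qs = 92 + 9P.
Equating demand and supply, 227 - 6P = 92 + 9P gives 15P = 135, so P* = 9.
Then Q* = 227 - 6(9) = 173.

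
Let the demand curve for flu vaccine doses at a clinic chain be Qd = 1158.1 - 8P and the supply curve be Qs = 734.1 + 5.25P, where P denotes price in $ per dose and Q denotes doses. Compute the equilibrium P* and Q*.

P* = 32, Q* = 902.1

At equilibrium Qd = Qs, so 1158.1 - 8P = 734.1 + 5.25P; collecting terms, 424 = 13.25P and P* = 32.
Plugging P* into demand: Q* = 1158.1 - 8(32) = 902.1.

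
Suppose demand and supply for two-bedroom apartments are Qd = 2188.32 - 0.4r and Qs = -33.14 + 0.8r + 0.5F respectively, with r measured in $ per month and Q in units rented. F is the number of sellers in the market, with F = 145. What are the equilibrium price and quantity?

r* = 1790.8, Q* = 1472

With F = 145, supply is Qs = 39.36 + 0.8r.
Set Qd = Qs: 2188.32 - 0.4r = 39.36 + 0.8r, so 2148.96 = 1.2r and r* = 1790.8.
From the demand curve, Q* = 2188.32 - 0.4(1790.8) = 1472.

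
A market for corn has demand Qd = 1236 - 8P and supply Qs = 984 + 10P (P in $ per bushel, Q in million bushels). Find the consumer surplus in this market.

Consumer surplus = 78961

Set Qd = Qs: 1236 - 8P = 984 + 10P, so 252 = 18P and P* = 14.
Then Q* = 1236 - 8(14) = 1124.
Demand choke price (Qd = 0): P = 1236/8 = 154.5. Consumer surplus = ½ × (154.5 - 14) × 1124 = 78961.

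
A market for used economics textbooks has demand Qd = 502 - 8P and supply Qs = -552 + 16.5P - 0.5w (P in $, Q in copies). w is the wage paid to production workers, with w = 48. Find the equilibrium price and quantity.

With w = 48, supply is Qs = -576 + 16.5P.
Set Qd = Qs: 502 - 8P = -576 + 16.5P, so 1078 = 24.5P and P* = 44.
Plugging P* into demand: Q* = 502 - 8(44) = 150.

P* = 44, Q* = 150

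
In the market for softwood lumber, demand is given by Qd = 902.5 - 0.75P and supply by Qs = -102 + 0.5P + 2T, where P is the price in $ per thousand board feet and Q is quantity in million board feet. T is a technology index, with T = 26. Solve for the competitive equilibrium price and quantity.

P* = 762, Q* = 331

With T = 26, supply is Qs = -50 + 0.5P.
Set Qd = Qs: 902.5 - 0.75P = -50 + 0.5P, so 952.5 = 1.25P and P* = 762.
Then Q* = 902.5 - 0.75(762) = 331.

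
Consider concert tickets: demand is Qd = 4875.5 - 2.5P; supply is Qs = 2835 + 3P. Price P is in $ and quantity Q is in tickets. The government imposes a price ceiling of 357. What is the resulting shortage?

Shortage = 77

At P = 357: Qd = 3983 and Qs = 3906.
Shortage = Qd - Qs = 3983 - 3906 = 77.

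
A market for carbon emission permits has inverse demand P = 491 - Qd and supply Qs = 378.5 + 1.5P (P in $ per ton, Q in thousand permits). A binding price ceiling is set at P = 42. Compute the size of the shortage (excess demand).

Inverting to quantity form: Qd = 491 - P.
Evaluating both curves at the ceiling price 42 gives Qd = 449, Qs = 441.5.
Shortage = Qd - Qs = 449 - 441.5 = 7.5.

Shortage = 7.5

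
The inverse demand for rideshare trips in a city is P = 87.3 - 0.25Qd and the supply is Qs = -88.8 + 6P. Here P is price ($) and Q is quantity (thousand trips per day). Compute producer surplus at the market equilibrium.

In direct form, Qd = 349.2 - 4P.
At equilibrium Qd = Qs, so 349.2 - 4P = -88.8 + 6P; collecting terms, 438 = 10P and P* = 43.8.
From the demand curve, Q* = 349.2 - 4(43.8) = 174.
Supply choke price (Qs = 0): P = 14.8. Producer surplus = ½ × (43.8 - 14.8) × 174 = 2523.

Producer surplus = 2523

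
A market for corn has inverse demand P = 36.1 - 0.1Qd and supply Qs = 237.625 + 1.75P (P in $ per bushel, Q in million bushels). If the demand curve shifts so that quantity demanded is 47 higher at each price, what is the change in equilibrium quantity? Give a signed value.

ΔQ = 7

Rewriting in direct form: Qd = 361 - 10P.
At equilibrium Qd = Qs, so 361 - 10P = 237.625 + 1.75P; collecting terms, 123.375 = 11.75P and P* = 10.5.
Substitute back: Q* = 361 - 10(10.5) = 256.
After the shift, demand is Qd = 408 - 10P.
New equilibrium: 170.375 = 11.75P, so P = 14.5 and Q = 263.
ΔQ = 263 - 256 = 7.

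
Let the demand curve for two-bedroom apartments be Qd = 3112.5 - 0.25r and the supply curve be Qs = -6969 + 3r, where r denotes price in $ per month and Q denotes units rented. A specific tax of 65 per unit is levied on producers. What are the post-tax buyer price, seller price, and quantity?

The tax drives a wedge r_b - r_s = 65. Substituting r_s = r_b - 65 into supply: Qs = -7164 + 3r_b.
Set Qd = Qs: 3112.5 - 0.25r_b = -7164 + 3r_b, so 10276.5 = 3.25r_b and r_b = 3162.
Then r_s = 3162 - 65 = 3097 and Q = 3112.5 - 0.25(3162) = 2322.

r_b = 3162, r_s = 3097, Q = 2322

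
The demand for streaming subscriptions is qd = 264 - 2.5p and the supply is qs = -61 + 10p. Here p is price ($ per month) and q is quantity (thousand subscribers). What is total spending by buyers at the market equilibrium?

Total spending by buyers = 5174

At equilibrium qd = qs, so 264 - 2.5p = -61 + 10p; collecting terms, 325 = 12.5p and p* = 26.
Plugging p* into demand: q* = 264 - 2.5(26) = 199.
Total spending by buyers = p* × q* = 26 × 199 = 5174.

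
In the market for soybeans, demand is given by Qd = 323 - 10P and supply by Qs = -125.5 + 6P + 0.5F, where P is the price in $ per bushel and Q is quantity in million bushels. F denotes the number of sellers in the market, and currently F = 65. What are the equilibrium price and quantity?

P* = 26, Q* = 63

With F = 65, supply is Qs = -93 + 6P.
At equilibrium Qd = Qs, so 323 - 10P = -93 + 6P; collecting terms, 416 = 16P and P* = 26.
Then Q* = 323 - 10(26) = 63.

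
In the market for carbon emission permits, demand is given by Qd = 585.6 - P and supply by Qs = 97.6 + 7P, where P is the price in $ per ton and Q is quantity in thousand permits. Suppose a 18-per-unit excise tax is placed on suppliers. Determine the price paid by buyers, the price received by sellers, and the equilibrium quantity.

P_b = 76.75, P_s = 58.75, Q = 508.85

The tax drives a wedge P_b - P_s = 18. Substituting P_s = P_b - 18 into supply: Qs = -28.4 + 7P_b.
Market clearing requires 585.6 - P_b = -28.4 + 7P_b; hence 614 = 8P_b and P_b = 76.75.
So P_s = 58.75 and the quantity traded is Q = 585.6 - 76.75 = 508.85.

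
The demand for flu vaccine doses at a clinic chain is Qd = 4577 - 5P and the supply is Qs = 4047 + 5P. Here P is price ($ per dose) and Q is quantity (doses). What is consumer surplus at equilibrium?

Consumer surplus = 1859334.4

Set Qd = Qs: 4577 - 5P = 4047 + 5P, so 530 = 10P and P* = 53.
Substitute back: Q* = 4577 - 5(53) = 4312.
Demand choke price (Qd = 0): P = 4577/5 = 915.4. Consumer surplus = ½ × (915.4 - 53) × 4312 = 1859334.4.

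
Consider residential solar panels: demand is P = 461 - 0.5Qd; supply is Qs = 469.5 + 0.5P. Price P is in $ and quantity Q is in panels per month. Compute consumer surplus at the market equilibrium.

Consumer surplus = 78400

Inverting to quantity form: Qd = 922 - 2P.
Set Qd = Qs: 922 - 2P = 469.5 + 0.5P, so 452.5 = 2.5P and P* = 181.
From the demand curve, Q* = 922 - 2(181) = 560.
Demand choke price (Qd = 0): P = 922/2 = 461. Consumer surplus = ½ × (461 - 181) × 560 = 78400.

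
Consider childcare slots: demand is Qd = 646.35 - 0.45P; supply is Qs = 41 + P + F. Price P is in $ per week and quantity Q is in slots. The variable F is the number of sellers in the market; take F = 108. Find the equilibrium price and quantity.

With F = 108, supply is Qs = 149 + P.
Set Qd = Qs: 646.35 - 0.45P = 149 + P, so 497.35 = 1.45P and P* = 343.
Substitute back: Q* = 646.35 - 0.45(343) = 492.

P* = 343, Q* = 492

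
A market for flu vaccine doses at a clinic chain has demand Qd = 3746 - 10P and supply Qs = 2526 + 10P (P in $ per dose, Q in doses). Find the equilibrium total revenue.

Total revenue = 191296

Equating demand and supply, 3746 - 10P = 2526 + 10P gives 20P = 1220, so P* = 61.
From the demand curve, Q* = 3746 - 10(61) = 3136.
Total revenue = P* × Q* = 61 × 3136 = 191296.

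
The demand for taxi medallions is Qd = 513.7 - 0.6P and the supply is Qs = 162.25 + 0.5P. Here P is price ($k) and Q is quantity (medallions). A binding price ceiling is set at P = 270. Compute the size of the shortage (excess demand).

Shortage = 54.45

With P fixed at 270, quantity demanded is 351.7 and quantity supplied is 297.25.
Shortage = Qd - Qs = 351.7 - 297.25 = 54.45.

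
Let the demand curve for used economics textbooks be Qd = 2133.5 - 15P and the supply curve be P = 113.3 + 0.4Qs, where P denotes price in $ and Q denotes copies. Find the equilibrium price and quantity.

P* = 138.1, Q* = 62

Solving each curve for Q: Qs = -283.25 + 2.5P.
At equilibrium Qd = Qs, so 2133.5 - 15P = -283.25 + 2.5P; collecting terms, 2416.75 = 17.5P and P* = 138.1.
Plugging P* into demand: Q* = 2133.5 - 15(138.1) = 62.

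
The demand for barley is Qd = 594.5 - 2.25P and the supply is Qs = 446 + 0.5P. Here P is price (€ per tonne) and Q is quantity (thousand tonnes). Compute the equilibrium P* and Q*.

P* = 54, Q* = 473

Set Qd = Qs: 594.5 - 2.25P = 446 + 0.5P, so 148.5 = 2.75P and P* = 54.
From the demand curve, Q* = 594.5 - 2.25(54) = 473.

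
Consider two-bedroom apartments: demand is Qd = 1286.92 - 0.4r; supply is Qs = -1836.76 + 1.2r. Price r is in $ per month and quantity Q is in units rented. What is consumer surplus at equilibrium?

Consumer surplus = 320045

At equilibrium Qd = Qs, so 1286.92 - 0.4r = -1836.76 + 1.2r; collecting terms, 3123.68 = 1.6r and r* = 1952.3.
Then Q* = 1286.92 - 0.4(1952.3) = 506.
Demand choke price (Qd = 0): r = 1286.92/0.4 = 3217.3. Consumer surplus = ½ × (3217.3 - 1952.3) × 506 = 320045.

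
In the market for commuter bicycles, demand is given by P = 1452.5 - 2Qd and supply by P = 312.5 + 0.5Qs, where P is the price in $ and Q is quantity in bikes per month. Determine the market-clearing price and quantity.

Solving each curve for Q: Qd = 726.25 - 0.5P and Qs = -625 + 2P.
The market clears where 726.25 - 0.5P = -625 + 2P. Rearranging, 2.5P = 1351.25, hence P* = 540.5.
From the demand curve, Q* = 726.25 - 0.5(540.5) = 456.

P* = 540.5, Q* = 456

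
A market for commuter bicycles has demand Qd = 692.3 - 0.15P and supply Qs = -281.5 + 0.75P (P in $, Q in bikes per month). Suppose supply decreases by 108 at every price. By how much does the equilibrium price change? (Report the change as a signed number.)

ΔP = 120

Set Qd = Qs: 692.3 - 0.15P = -281.5 + 0.75P, so 973.8 = 0.9P and P* = 1082.
Substitute back: Q* = 692.3 - 0.15(1082) = 530.
After the shift, supply is Qs = -389.5 + 0.75P.
Re-solving, 0.9P = 1081.8 gives P = 1202 and Q = 512.
ΔP = 1202 - 1082 = 120.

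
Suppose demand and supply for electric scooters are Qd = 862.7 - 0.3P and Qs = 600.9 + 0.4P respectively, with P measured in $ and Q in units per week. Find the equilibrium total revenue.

Total revenue = 280687

Equating demand and supply, 862.7 - 0.3P = 600.9 + 0.4P gives 0.7P = 261.8, so P* = 374.
Plugging P* into demand: Q* = 862.7 - 0.3(374) = 750.5.
Total revenue = P* × Q* = 374 × 750.5 = 280687.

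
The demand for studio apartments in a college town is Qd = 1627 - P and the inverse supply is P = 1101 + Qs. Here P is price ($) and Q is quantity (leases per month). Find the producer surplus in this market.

Solving each curve for Q: Qs = -1101 + P.
Equating demand and supply, 1627 - P = -1101 + P gives 2P = 2728, so P* = 1364.
Plugging P* into demand: Q* = 1627 - 1364 = 263.
Supply choke price (Qs = 0): P = 1101. Producer surplus = ½ × (1364 - 1101) × 263 = 34584.5.

Producer surplus = 34584.5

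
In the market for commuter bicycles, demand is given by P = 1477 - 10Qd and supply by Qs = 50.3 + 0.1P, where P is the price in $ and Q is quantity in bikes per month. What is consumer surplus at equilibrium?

Consumer surplus = 49005

In direct form, Qd = 147.7 - 0.1P.
Set Qd = Qs: 147.7 - 0.1P = 50.3 + 0.1P, so 97.4 = 0.2P and P* = 487.
Substitute back: Q* = 147.7 - 0.1(487) = 99.
Demand choke price (Qd = 0): P = 147.7/0.1 = 1477. Consumer surplus = ½ × (1477 - 487) × 99 = 49005.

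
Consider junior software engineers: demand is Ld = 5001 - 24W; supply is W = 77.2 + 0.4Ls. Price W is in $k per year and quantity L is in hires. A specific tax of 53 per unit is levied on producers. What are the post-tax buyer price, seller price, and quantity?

W_b = 201, W_s = 148, L = 177

Rewriting in direct form: Ls = -193 + 2.5W.
With a tax of 53 on producers, they supply based on the net price W_s = W_b - 53, so Ls = -325.5 + 2.5W_b.
Equate demand and the shifted supply: 5001 - 24W_b = -325.5 + 2.5W_b, giving 26.5W_b = 5326.5, so W_b = 201.
Then W_s = 201 - 53 = 148 and L = 5001 - 24(201) = 177.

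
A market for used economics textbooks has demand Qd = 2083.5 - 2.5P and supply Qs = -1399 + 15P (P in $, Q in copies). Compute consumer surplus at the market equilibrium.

Equating demand and supply, 2083.5 - 2.5P = -1399 + 15P gives 17.5P = 3482.5, so P* = 199.
Substitute back: Q* = 2083.5 - 2.5(199) = 1586.
Demand choke price (Qd = 0): P = 2083.5/2.5 = 833.4. Consumer surplus = ½ × (833.4 - 199) × 1586 = 503079.2.

Consumer surplus = 503079.2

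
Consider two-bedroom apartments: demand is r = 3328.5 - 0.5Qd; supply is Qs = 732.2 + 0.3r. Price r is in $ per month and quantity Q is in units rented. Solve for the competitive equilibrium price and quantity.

r* = 2576, Q* = 1505

Inverting to quantity form: Qd = 6657 - 2r.
Set Qd = Qs: 6657 - 2r = 732.2 + 0.3r, so 5924.8 = 2.3r and r* = 2576.
Plugging r* into demand: Q* = 6657 - 2(2576) = 1505.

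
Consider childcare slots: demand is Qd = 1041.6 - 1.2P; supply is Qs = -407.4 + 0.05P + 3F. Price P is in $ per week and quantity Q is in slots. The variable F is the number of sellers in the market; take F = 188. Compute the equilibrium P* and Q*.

P* = 708, Q* = 192

With F = 188, supply is Qs = 156.6 + 0.05P.
Set Qd = Qs: 1041.6 - 1.2P = 156.6 + 0.05P, so 885 = 1.25P and P* = 708.
Substitute back: Q* = 1041.6 - 1.2(708) = 192.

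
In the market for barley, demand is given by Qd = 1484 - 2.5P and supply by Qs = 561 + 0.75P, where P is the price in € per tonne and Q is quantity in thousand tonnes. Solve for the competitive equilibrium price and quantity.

P* = 284, Q* = 774

Set Qd = Qs: 1484 - 2.5P = 561 + 0.75P, so 923 = 3.25P and P* = 284.
Then Q* = 1484 - 2.5(284) = 774.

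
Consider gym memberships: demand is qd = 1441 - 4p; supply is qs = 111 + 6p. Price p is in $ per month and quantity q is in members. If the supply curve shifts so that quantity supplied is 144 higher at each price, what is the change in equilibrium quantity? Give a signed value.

Δq = 57.6

Equating demand and supply, 1441 - 4p = 111 + 6p gives 10p = 1330, so p* = 133.
Then q* = 1441 - 4(133) = 909.
After the shift, supply is qs = 255 + 6p.
New equilibrium: 1186 = 10p, so p = 118.6 and q = 966.6.
Δq = 966.6 - 909 = 57.6.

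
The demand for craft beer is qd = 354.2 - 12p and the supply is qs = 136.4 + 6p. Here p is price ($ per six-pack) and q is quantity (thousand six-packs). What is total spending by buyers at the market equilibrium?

Total spending by buyers = 2528.9

At equilibrium qd = qs, so 354.2 - 12p = 136.4 + 6p; collecting terms, 217.8 = 18p and p* = 12.1.
From the demand curve, q* = 354.2 - 12(12.1) = 209.
Total spending by buyers = p* × q* = 12.1 × 209 = 2528.9.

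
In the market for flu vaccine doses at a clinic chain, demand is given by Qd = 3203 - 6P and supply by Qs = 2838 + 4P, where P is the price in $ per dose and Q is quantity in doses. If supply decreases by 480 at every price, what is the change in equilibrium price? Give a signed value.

Equating demand and supply, 3203 - 6P = 2838 + 4P gives 10P = 365, so P* = 36.5.
From the demand curve, Q* = 3203 - 6(36.5) = 2984.
After the shift, supply is Qs = 2358 + 4P.
Re-solving, 10P = 845 gives P = 84.5 and Q = 2696.
ΔP = 84.5 - 36.5 = 48.

ΔP = 48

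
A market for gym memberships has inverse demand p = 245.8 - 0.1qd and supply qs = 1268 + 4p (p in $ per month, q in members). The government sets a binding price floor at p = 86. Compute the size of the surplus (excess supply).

Surplus = 14

Rewriting in direct form: qd = 2458 - 10p.
Evaluating both curves at the floor price 86 gives qd = 1598, qs = 1612.
Surplus = qs - qd = 1612 - 1598 = 14.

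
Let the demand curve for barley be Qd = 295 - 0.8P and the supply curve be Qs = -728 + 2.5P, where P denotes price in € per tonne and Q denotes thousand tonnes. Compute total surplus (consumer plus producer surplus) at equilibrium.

Total surplus = 1822.425

Equating demand and supply, 295 - 0.8P = -728 + 2.5P gives 3.3P = 1023, so P* = 310.
Plugging P* into demand: Q* = 295 - 0.8(310) = 47.
Demand choke price = 368.75; supply choke price = 291.2. CS = ½(368.75 - 310)(47) = 1380.625; PS = ½(310 - 291.2)(47) = 441.8. Total surplus = 1822.425.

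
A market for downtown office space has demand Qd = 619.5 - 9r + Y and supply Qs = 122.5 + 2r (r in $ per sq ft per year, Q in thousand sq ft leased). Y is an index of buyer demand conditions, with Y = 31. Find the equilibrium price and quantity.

r* = 48, Q* = 218.5

With Y = 31, demand is Qd = 650.5 - 9r.
The market clears where 650.5 - 9r = 122.5 + 2r. Rearranging, 11r = 528, hence r* = 48.
From the demand curve, Q* = 650.5 - 9(48) = 218.5.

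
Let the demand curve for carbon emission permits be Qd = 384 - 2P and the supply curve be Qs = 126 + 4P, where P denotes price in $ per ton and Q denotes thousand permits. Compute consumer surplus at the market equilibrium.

At equilibrium Qd = Qs, so 384 - 2P = 126 + 4P; collecting terms, 258 = 6P and P* = 43.
Substitute back: Q* = 384 - 2(43) = 298.
Demand choke price (Qd = 0): P = 384/2 = 192. Consumer surplus = ½ × (192 - 43) × 298 = 22201.

Consumer surplus = 22201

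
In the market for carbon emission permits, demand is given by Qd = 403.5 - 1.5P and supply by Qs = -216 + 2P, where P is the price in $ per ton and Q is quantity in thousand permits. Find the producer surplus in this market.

The market clears where 403.5 - 1.5P = -216 + 2P. Rearranging, 3.5P = 619.5, hence P* = 177.
Substitute back: Q* = 403.5 - 1.5(177) = 138.
Supply choke price (Qs = 0): P = 108. Producer surplus = ½ × (177 - 108) × 138 = 4761.

Producer surplus = 4761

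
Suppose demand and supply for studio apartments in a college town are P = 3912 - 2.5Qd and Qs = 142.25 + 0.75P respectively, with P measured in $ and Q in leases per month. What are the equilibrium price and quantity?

P* = 1237, Q* = 1070

Rewriting in direct form: Qd = 1564.8 - 0.4P.
At equilibrium Qd = Qs, so 1564.8 - 0.4P = 142.25 + 0.75P; collecting terms, 1422.55 = 1.15P and P* = 1237.
From the demand curve, Q* = 1564.8 - 0.4(1237) = 1070.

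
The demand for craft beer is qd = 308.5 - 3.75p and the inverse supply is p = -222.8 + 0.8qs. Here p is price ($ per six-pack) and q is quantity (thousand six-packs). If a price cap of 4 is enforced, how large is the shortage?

Shortage = 10

In direct form, qs = 278.5 + 1.25p.
With p fixed at 4, quantity demanded is 293.5 and quantity supplied is 283.5.
Shortage = qd - qs = 293.5 - 283.5 = 10.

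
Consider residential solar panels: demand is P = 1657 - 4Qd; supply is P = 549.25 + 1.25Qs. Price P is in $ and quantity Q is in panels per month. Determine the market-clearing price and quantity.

P* = 813, Q* = 211

Solving each curve for Q: Qd = 414.25 - 0.25P and Qs = -439.4 + 0.8P.
At equilibrium Qd = Qs, so 414.25 - 0.25P = -439.4 + 0.8P; collecting terms, 853.65 = 1.05P and P* = 813.
Plugging P* into demand: Q* = 414.25 - 0.25(813) = 211.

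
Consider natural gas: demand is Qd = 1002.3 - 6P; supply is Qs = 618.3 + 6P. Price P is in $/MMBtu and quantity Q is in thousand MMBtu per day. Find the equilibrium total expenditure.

Total expenditure = 25929.6

At equilibrium Qd = Qs, so 1002.3 - 6P = 618.3 + 6P; collecting terms, 384 = 12P and P* = 32.
Then Q* = 1002.3 - 6(32) = 810.3.
Total expenditure = P* × Q* = 32 × 810.3 = 25929.6.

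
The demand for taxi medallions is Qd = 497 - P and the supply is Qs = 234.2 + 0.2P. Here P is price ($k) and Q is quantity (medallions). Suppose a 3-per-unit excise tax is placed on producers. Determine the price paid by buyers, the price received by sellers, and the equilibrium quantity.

P_b = 219.5, P_s = 216.5, Q = 277.5

The tax drives a wedge P_b - P_s = 3. Substituting P_s = P_b - 3 into supply: Qs = 233.6 + 0.2P_b.
Equate demand and the shifted supply: 497 - P_b = 233.6 + 0.2P_b, giving 1.2P_b = 263.4, so P_b = 219.5.
So P_s = 216.5 and the quantity traded is Q = 497 - 219.5 = 277.5.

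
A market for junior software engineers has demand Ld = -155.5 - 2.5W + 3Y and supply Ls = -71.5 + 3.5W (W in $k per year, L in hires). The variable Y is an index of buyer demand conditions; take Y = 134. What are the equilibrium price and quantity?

With Y = 134, demand is Ld = 246.5 - 2.5W.
Equating demand and supply, 246.5 - 2.5W = -71.5 + 3.5W gives 6W = 318, so W* = 53.
Then L* = 246.5 - 2.5(53) = 114.

W* = 53, L* = 114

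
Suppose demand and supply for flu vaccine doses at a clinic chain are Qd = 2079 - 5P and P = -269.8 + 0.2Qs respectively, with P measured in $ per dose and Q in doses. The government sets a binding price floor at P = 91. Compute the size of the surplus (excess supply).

Solving each curve for Q: Qs = 1349 + 5P.
With P fixed at 91, quantity demanded is 1624 and quantity supplied is 1804.
Surplus = Qs - Qd = 1804 - 1624 = 180.

Surplus = 180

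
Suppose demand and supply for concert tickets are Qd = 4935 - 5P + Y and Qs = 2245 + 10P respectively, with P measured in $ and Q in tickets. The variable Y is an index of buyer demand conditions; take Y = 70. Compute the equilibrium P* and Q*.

With Y = 70, demand is Qd = 5005 - 5P.
At equilibrium Qd = Qs, so 5005 - 5P = 2245 + 10P; collecting terms, 2760 = 15P and P* = 184.
Then Q* = 5005 - 5(184) = 4085.

P* = 184, Q* = 4085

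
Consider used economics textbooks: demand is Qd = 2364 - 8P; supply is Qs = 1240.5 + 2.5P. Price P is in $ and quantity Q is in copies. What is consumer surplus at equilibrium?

At equilibrium Qd = Qs, so 2364 - 8P = 1240.5 + 2.5P; collecting terms, 1123.5 = 10.5P and P* = 107.
Then Q* = 2364 - 8(107) = 1508.
Demand choke price (Qd = 0): P = 2364/8 = 295.5. Consumer surplus = ½ × (295.5 - 107) × 1508 = 142129.

Consumer surplus = 142129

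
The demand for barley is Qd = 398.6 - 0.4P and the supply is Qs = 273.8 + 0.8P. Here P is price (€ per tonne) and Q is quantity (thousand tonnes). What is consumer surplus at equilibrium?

Equating demand and supply, 398.6 - 0.4P = 273.8 + 0.8P gives 1.2P = 124.8, so P* = 104.
Plugging P* into demand: Q* = 398.6 - 0.4(104) = 357.
Demand choke price (Qd = 0): P = 398.6/0.4 = 996.5. Consumer surplus = ½ × (996.5 - 104) × 357 = 159311.25.

Consumer surplus = 159311.25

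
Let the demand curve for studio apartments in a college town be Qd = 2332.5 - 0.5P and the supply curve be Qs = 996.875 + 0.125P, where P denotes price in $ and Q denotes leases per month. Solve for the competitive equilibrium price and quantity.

P* = 2137, Q* = 1264

The market clears where 2332.5 - 0.5P = 996.875 + 0.125P. Rearranging, 0.625P = 1335.625, hence P* = 2137.
Then Q* = 2332.5 - 0.5(2137) = 1264.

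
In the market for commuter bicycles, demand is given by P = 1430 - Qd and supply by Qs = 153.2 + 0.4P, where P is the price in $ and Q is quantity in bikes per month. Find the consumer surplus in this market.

In direct form, Qd = 1430 - P.
Equating demand and supply, 1430 - P = 153.2 + 0.4P gives 1.4P = 1276.8, so P* = 912.
Then Q* = 1430 - 912 = 518.
Demand choke price (Qd = 0): P = 1430. Consumer surplus = ½ × (1430 - 912) × 518 = 134162.

Consumer surplus = 134162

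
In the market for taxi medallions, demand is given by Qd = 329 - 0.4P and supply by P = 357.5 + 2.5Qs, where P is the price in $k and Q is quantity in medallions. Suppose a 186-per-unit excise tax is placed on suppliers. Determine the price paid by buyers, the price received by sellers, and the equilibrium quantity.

P_b = 683, P_s = 497, Q = 55.8

Solving each curve for Q: Qs = -143 + 0.4P.
Suppliers keep P_s = P_b - 186 per unit, so supply in terms of the buyer price is Qs = -217.4 + 0.4P_b.
Market clearing requires 329 - 0.4P_b = -217.4 + 0.4P_b; hence 546.4 = 0.8P_b and P_b = 683.
So P_s = 497 and the quantity traded is Q = 329 - 0.4(683) = 55.8.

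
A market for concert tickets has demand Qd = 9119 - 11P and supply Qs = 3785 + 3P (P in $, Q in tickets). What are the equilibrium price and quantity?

P* = 381, Q* = 4928

Equating demand and supply, 9119 - 11P = 3785 + 3P gives 14P = 5334, so P* = 381.
From the demand curve, Q* = 9119 - 11(381) = 4928.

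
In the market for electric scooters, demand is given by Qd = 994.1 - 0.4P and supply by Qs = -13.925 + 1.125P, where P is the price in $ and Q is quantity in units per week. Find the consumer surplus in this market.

Consumer surplus = 665577.6125

At equilibrium Qd = Qs, so 994.1 - 0.4P = -13.925 + 1.125P; collecting terms, 1008.025 = 1.525P and P* = 661.
From the demand curve, Q* = 994.1 - 0.4(661) = 729.7.
Demand choke price (Qd = 0): P = 994.1/0.4 = 2485.25. Consumer surplus = ½ × (2485.25 - 661) × 729.7 = 665577.6125.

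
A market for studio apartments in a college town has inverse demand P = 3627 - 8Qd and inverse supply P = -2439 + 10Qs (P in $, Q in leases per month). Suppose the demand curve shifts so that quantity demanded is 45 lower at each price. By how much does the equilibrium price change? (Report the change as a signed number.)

In direct form, Qd = 453.375 - 0.125P and Qs = 243.9 + 0.1P.
The market clears where 453.375 - 0.125P = 243.9 + 0.1P. Rearranging, 0.225P = 209.475, hence P* = 931.
Plugging P* into demand: Q* = 453.375 - 0.125(931) = 337.
After the shift, demand is Qd = 408.375 - 0.125P.
New equilibrium: 164.475 = 0.225P, so P = 731 and Q = 317.
ΔP = 731 - 931 = -200.

ΔP = -200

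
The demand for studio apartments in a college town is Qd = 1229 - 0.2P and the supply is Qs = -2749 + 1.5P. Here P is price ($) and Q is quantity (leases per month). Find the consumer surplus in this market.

Equating demand and supply, 1229 - 0.2P = -2749 + 1.5P gives 1.7P = 3978, so P* = 2340.
Plugging P* into demand: Q* = 1229 - 0.2(2340) = 761.
Demand choke price (Qd = 0): P = 1229/0.2 = 6145. Consumer surplus = ½ × (6145 - 2340) × 761 = 1447802.5.

Consumer surplus = 1447802.5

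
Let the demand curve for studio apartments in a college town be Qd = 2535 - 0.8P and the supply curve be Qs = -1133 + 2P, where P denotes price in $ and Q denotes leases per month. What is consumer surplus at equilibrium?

Equating demand and supply, 2535 - 0.8P = -1133 + 2P gives 2.8P = 3668, so P* = 1310.
Substitute back: Q* = 2535 - 0.8(1310) = 1487.
Demand choke price (Qd = 0): P = 2535/0.8 = 3168.75. Consumer surplus = ½ × (3168.75 - 1310) × 1487 = 1381980.625.

Consumer surplus = 1381980.625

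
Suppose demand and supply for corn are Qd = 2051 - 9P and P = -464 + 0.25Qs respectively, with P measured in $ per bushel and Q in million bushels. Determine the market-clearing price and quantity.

P* = 15, Q* = 1916

Solving each curve for Q: Qs = 1856 + 4P.
At equilibrium Qd = Qs, so 2051 - 9P = 1856 + 4P; collecting terms, 195 = 13P and P* = 15.
Then Q* = 2051 - 9(15) = 1916.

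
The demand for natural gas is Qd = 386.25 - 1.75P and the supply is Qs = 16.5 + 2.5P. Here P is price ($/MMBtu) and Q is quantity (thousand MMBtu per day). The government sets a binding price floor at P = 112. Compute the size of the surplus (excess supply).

Surplus = 106.25

With P fixed at 112, quantity demanded is 190.25 and quantity supplied is 296.5.
Surplus = Qs - Qd = 296.5 - 190.25 = 106.25.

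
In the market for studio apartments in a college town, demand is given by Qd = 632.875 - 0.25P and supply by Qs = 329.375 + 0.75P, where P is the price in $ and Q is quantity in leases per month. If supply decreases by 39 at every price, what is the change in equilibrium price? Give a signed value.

ΔP = 39

Equating demand and supply, 632.875 - 0.25P = 329.375 + 0.75P gives P = 303.5, so P* = 303.5.
From the demand curve, Q* = 632.875 - 0.25(303.5) = 557.
After the shift, supply is Qs = 290.375 + 0.75P.
New equilibrium: 342.5 = P, so P = 342.5 and Q = 547.25.
ΔP = 342.5 - 303.5 = 39.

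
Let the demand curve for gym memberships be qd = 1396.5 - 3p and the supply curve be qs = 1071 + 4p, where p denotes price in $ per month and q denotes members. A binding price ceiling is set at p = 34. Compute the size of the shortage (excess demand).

Shortage = 87.5

Evaluating both curves at the ceiling price 34 gives qd = 1294.5, qs = 1207.
Shortage = qd - qs = 1294.5 - 1207 = 87.5.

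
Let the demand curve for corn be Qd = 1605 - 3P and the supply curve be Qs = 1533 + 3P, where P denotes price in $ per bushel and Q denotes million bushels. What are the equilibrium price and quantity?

P* = 12, Q* = 1569

Set Qd = Qs: 1605 - 3P = 1533 + 3P, so 72 = 6P and P* = 12.
Then Q* = 1605 - 3(12) = 1569.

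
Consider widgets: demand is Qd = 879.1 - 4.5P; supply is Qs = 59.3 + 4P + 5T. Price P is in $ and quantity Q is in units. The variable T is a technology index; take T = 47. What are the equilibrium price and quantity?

P* = 68.8, Q* = 569.5

With T = 47, supply is Qs = 294.3 + 4P.
The market clears where 879.1 - 4.5P = 294.3 + 4P. Rearranging, 8.5P = 584.8, hence P* = 68.8.
Substitute back: Q* = 879.1 - 4.5(68.8) = 569.5.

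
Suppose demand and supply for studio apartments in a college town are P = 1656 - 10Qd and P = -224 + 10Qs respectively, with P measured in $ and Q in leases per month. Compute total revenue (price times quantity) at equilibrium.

Total revenue = 67304

Rewriting in direct form: Qd = 165.6 - 0.1P and Qs = 22.4 + 0.1P.
At equilibrium Qd = Qs, so 165.6 - 0.1P = 22.4 + 0.1P; collecting terms, 143.2 = 0.2P and P* = 716.
Then Q* = 165.6 - 0.1(716) = 94.
Total revenue = P* × Q* = 716 × 94 = 67304.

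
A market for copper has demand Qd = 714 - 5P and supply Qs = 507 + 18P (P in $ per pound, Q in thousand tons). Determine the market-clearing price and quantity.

P* = 9, Q* = 669

At equilibrium Qd = Qs, so 714 - 5P = 507 + 18P; collecting terms, 207 = 23P and P* = 9.
From the demand curve, Q* = 714 - 5(9) = 669.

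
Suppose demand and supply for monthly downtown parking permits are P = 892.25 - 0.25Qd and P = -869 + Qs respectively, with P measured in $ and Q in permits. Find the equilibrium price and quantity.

Inverting to quantity form: Qd = 3569 - 4P and Qs = 869 + P.
At equilibrium Qd = Qs, so 3569 - 4P = 869 + P; collecting terms, 2700 = 5P and P* = 540.
Then Q* = 3569 - 4(540) = 1409.

P* = 540, Q* = 1409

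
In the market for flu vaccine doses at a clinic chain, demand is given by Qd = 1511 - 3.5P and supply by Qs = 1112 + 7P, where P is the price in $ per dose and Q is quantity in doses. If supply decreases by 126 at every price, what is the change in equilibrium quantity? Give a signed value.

Set Qd = Qs: 1511 - 3.5P = 1112 + 7P, so 399 = 10.5P and P* = 38.
Then Q* = 1511 - 3.5(38) = 1378.
After the shift, supply is Qs = 986 + 7P.
The new intersection has 525 = 10.5P, i.e. P = 50, Q = 1336.
ΔQ = 1336 - 1378 = -42.

ΔQ = -42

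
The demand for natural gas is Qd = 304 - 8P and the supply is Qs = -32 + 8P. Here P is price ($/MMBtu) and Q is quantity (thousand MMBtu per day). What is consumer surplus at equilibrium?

Consumer surplus = 1156

Equating demand and supply, 304 - 8P = -32 + 8P gives 16P = 336, so P* = 21.
Plugging P* into demand: Q* = 304 - 8(21) = 136.
Demand choke price (Qd = 0): P = 304/8 = 38. Consumer surplus = ½ × (38 - 21) × 136 = 1156.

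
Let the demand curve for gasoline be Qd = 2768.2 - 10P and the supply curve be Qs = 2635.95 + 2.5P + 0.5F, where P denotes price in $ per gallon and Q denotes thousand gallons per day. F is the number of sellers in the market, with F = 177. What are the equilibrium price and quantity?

With F = 177, supply is Qs = 2724.45 + 2.5P.
Equating demand and supply, 2768.2 - 10P = 2724.45 + 2.5P gives 12.5P = 43.75, so P* = 3.5.
Then Q* = 2768.2 - 10(3.5) = 2733.2.

P* = 3.5, Q* = 2733.2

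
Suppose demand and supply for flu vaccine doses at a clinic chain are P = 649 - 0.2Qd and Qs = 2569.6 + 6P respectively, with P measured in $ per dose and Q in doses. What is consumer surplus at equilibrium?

Consumer surplus = 863184.4

Inverting to quantity form: Qd = 3245 - 5P.
Set Qd = Qs: 3245 - 5P = 2569.6 + 6P, so 675.4 = 11P and P* = 61.4.
From the demand curve, Q* = 3245 - 5(61.4) = 2938.
Demand choke price (Qd = 0): P = 3245/5 = 649. Consumer surplus = ½ × (649 - 61.4) × 2938 = 863184.4.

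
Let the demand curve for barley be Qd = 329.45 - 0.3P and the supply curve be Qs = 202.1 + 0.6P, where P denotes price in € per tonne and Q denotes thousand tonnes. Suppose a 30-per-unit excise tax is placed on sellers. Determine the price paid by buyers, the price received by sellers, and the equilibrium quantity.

The tax drives a wedge P_b - P_s = 30. Substituting P_s = P_b - 30 into supply: Qs = 184.1 + 0.6P_b.
Market clearing requires 329.45 - 0.3P_b = 184.1 + 0.6P_b; hence 145.35 = 0.9P_b and P_b = 161.5.
So P_s = 131.5 and the quantity traded is Q = 329.45 - 0.3(161.5) = 281.

P_b = 161.5, P_s = 131.5, Q = 281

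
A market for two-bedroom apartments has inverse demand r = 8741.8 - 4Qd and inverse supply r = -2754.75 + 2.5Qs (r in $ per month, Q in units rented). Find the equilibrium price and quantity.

r* = 1667, Q* = 1768.7

Inverting to quantity form: Qd = 2185.45 - 0.25r and Qs = 1101.9 + 0.4r.
The market clears where 2185.45 - 0.25r = 1101.9 + 0.4r. Rearranging, 0.65r = 1083.55, hence r* = 1667.
Then Q* = 2185.45 - 0.25(1667) = 1768.7.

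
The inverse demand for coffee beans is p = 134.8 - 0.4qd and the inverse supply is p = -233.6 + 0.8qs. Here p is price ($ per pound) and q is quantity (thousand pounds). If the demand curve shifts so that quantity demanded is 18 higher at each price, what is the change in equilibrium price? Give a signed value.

Δp = 4.8

Inverting to quantity form: qd = 337 - 2.5p and qs = 292 + 1.25p.
The market clears where 337 - 2.5p = 292 + 1.25p. Rearranging, 3.75p = 45, hence p* = 12.
From the demand curve, q* = 337 - 2.5(12) = 307.
After the shift, demand is qd = 355 - 2.5p.
The new intersection has 63 = 3.75p, i.e. p = 16.8, q = 313.
Δp = 16.8 - 12 = 4.8.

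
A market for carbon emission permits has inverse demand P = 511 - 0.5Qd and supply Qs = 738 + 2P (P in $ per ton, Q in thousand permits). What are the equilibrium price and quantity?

Solving each curve for Q: Qd = 1022 - 2P.
The market clears where 1022 - 2P = 738 + 2P. Rearranging, 4P = 284, hence P* = 71.
Plugging P* into demand: Q* = 1022 - 2(71) = 880.

P* = 71, Q* = 880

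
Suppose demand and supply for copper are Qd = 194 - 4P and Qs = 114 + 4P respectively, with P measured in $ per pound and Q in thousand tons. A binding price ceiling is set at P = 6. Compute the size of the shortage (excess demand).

Shortage = 32

With P fixed at 6, quantity demanded is 170 and quantity supplied is 138.
Shortage = Qd - Qs = 170 - 138 = 32.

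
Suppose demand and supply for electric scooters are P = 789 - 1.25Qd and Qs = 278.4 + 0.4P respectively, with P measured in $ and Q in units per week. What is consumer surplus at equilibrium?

Solving each curve for Q: Qd = 631.2 - 0.8P.
At equilibrium Qd = Qs, so 631.2 - 0.8P = 278.4 + 0.4P; collecting terms, 352.8 = 1.2P and P* = 294.
Then Q* = 631.2 - 0.8(294) = 396.
Demand choke price (Qd = 0): P = 631.2/0.8 = 789. Consumer surplus = ½ × (789 - 294) × 396 = 98010.

Consumer surplus = 98010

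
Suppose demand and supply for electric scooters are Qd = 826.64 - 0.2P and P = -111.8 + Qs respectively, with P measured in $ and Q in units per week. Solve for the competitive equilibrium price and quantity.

In direct form, Qs = 111.8 + P.
The market clears where 826.64 - 0.2P = 111.8 + P. Rearranging, 1.2P = 714.84, hence P* = 595.7.
Then Q* = 826.64 - 0.2(595.7) = 707.5.

P* = 595.7, Q* = 707.5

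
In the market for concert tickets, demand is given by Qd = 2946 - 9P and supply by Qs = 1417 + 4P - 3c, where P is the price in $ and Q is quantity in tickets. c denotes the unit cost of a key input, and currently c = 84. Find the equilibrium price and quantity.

P* = 137, Q* = 1713

With c = 84, supply is Qs = 1165 + 4P.
At equilibrium Qd = Qs, so 2946 - 9P = 1165 + 4P; collecting terms, 1781 = 13P and P* = 137.
Plugging P* into demand: Q* = 2946 - 9(137) = 1713.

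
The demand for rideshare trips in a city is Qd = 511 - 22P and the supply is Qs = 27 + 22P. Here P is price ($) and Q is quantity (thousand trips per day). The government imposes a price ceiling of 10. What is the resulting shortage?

Shortage = 44

With P fixed at 10, quantity demanded is 291 and quantity supplied is 247.
Shortage = Qd - Qs = 291 - 247 = 44.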